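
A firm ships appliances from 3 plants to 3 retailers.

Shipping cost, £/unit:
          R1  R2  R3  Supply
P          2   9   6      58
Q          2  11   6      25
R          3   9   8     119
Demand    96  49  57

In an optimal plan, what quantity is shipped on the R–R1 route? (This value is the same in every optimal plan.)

70

Optimal shipments:
  P–R1: 1 × £2 = £2
  P–R3: 57 × £6 = £342
  Q–R1: 25 × £2 = £50
  R–R1: 70 × £3 = £210
  R–R2: 49 × £9 = £441
Total cost = £1045.
So R→R1 carries 70 units.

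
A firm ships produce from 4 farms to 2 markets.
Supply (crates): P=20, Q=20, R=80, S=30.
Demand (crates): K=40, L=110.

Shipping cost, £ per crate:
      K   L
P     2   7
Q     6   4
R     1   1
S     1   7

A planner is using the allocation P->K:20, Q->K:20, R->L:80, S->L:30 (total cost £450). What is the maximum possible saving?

170

Current plan cost = 20·2 + 20·6 + 80·1 + 30·7 = £450.
Optimal plan:
  P to K: 10 × £2 = £20
  P to L: 10 × £7 = £70
  Q to L: 20 × £4 = £80
  R to L: 80 × £1 = £80
  S to K: 30 × £1 = £30
Optimal cost = £280.
Saving = 450 − 280 = £170.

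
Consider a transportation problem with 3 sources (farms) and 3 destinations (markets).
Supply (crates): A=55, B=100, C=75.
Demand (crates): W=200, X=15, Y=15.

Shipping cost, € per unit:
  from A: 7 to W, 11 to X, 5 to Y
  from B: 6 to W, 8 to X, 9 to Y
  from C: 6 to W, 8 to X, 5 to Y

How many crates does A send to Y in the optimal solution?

Optimal shipments:
  A–W: 40 × €7 = €280
  A–Y: 15 × €5 = €75
  B–W: 100 × €6 = €600
  C–W: 60 × €6 = €360
  C–X: 15 × €8 = €120
Total cost = €1435.
So A→Y carries 15 crates.

15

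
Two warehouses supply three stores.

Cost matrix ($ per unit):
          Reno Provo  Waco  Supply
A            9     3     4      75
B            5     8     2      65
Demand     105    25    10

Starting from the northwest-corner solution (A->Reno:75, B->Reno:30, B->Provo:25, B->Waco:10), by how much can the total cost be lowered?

245

Current plan cost = 75·9 + 30·5 + 25·8 + 10·2 = $1045.
Optimal plan:
  A to Reno: 40 × $9 = $360
  A to Provo: 25 × $3 = $75
  A to Waco: 10 × $4 = $40
  B to Reno: 65 × $5 = $325
Optimal cost = $800.
Saving = 1045 − 800 = $245.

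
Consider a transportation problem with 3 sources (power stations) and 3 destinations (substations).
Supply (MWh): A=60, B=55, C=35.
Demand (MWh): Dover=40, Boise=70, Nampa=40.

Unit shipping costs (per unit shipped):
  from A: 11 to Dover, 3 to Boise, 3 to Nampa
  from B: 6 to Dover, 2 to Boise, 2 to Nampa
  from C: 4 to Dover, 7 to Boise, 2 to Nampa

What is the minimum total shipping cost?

A cheapest plan:
  A->Boise: 20 × 3 = 60
  A->Nampa: 40 × 3 = 120
  B->Dover: 5 × 6 = 30
  B->Boise: 50 × 2 = 100
  C->Dover: 35 × 4 = 140
Total = 60 + 120 + 30 + 100 + 140 = 450.
(Supply check: A ships 60; B ships 55; C ships 35.)

450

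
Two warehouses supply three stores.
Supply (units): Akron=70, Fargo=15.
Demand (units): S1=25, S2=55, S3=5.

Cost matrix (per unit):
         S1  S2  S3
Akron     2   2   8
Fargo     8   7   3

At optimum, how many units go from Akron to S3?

Solving gives:
  Akron->S1: 25 × 2 = 50
  Akron->S2: 45 × 2 = 90
  Fargo->S2: 10 × 7 = 70
  Fargo->S3: 5 × 3 = 15
Total cost = 225.
The route Akron→S3 is not used.

0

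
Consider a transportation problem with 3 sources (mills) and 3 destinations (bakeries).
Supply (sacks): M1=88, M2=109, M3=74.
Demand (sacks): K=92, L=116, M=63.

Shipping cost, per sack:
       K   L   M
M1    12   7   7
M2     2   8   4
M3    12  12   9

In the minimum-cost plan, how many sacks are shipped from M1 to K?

Optimal shipments:
  M1 to L: 88 × 7 = 616
  M2 to K: 92 × 2 = 184
  M2 to M: 17 × 4 = 68
  M3 to L: 28 × 12 = 336
  M3 to M: 46 × 9 = 414
Total cost = 1618.
The route M1→K is not used.

0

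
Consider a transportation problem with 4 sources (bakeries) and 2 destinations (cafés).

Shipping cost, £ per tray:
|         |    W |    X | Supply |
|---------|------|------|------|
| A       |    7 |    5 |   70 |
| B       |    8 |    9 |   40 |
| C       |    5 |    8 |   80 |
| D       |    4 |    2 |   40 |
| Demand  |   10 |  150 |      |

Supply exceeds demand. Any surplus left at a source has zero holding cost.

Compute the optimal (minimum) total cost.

800

One minimum-cost allocation:
  A->X: 70 trays
  C->W: 10 trays
  C->X: 40 trays
  D->X: 40 trays
Total cost = £800.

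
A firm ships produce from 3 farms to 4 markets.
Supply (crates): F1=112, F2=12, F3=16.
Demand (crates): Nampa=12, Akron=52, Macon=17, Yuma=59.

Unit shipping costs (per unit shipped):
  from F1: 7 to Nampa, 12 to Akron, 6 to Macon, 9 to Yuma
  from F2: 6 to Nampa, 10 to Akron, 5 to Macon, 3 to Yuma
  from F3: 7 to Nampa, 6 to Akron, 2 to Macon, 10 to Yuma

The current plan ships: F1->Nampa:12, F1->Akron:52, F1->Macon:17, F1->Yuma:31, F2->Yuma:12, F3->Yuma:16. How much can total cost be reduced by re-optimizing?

Current plan cost = 12·7 + 52·12 + 17·6 + 31·9 + 12·3 + 16·10 = 1285.
Optimal plan:
  F1–Nampa: 12 × 7 = 84
  F1–Akron: 36 × 12 = 432
  F1–Macon: 17 × 6 = 102
  F1–Yuma: 47 × 9 = 423
  F2–Yuma: 12 × 3 = 36
  F3–Akron: 16 × 6 = 96
Optimal cost = 1173.
Saving = 1285 − 1173 = 112.

112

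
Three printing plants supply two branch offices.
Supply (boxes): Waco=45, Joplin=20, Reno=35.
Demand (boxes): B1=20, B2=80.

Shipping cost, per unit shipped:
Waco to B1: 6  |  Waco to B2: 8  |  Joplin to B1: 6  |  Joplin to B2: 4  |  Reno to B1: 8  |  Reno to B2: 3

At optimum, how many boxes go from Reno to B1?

The minimum-cost plan:
  Waco to B1: 20 × 6 = 120
  Waco to B2: 25 × 8 = 200
  Joplin to B2: 20 × 4 = 80
  Reno to B2: 35 × 3 = 105
Total cost = 505.
The route Reno→B1 is not used.

0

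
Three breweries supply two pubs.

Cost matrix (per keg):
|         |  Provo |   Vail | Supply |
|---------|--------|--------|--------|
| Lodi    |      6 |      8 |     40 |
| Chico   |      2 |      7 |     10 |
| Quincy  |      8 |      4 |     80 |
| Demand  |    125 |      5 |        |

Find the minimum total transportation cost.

An optimal shipping plan:
  Lodi→Provo: 40 × 6 = 240
  Chico→Provo: 10 × 2 = 20
  Quincy→Provo: 75 × 8 = 600
  Quincy→Vail: 5 × 4 = 20
Total = 240 + 20 + 600 + 20 = 880.
(Supply check: Lodi ships 40; Chico ships 10; Quincy ships 80.)

880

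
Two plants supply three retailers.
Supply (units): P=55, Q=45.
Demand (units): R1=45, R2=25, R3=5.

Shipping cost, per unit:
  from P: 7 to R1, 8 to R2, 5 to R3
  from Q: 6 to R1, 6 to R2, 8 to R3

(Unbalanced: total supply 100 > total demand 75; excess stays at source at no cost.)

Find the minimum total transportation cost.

470

An optimal shipping plan:
  P->R1: 25 × 7 = 175
  P->R3: 5 × 5 = 25
  Q->R1: 20 × 6 = 120
  Q->R2: 25 × 6 = 150
Total = 175 + 25 + 120 + 150 = 470.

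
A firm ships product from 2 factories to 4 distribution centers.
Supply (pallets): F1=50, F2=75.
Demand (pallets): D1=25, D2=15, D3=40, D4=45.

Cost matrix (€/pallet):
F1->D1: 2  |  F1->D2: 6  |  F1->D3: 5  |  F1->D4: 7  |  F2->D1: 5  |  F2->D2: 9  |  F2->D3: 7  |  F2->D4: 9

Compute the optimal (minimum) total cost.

Optimal allocation:
  F1–D1: 25 pallets
  F1–D2: 15 pallets
  F1–D3: 10 pallets
  F2–D3: 30 pallets
  F2–D4: 45 pallets
Total cost = €805.

805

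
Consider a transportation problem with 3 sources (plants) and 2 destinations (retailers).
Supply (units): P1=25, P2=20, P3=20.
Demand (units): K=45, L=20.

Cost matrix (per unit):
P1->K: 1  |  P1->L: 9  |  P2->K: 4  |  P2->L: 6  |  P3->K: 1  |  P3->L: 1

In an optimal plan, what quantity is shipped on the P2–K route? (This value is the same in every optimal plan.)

The minimum-cost plan:
  P1->K: 25 × 1 = 25
  P2->K: 20 × 4 = 80
  P3->L: 20 × 1 = 20
Total cost = 125.
So P2→K carries 20 units.

20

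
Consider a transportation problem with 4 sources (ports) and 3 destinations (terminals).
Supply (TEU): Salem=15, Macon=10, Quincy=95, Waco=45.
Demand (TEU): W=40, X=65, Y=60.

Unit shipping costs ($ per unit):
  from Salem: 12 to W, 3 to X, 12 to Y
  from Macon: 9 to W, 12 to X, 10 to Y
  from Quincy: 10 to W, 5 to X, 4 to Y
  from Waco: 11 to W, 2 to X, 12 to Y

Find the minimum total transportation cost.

One minimum-cost allocation:
  Salem→X: 15 × $3 = $45
  Macon→W: 10 × $9 = $90
  Quincy→W: 30 × $10 = $300
  Quincy→X: 5 × $5 = $25
  Quincy→Y: 60 × $4 = $240
  Waco→X: 45 × $2 = $90
Total = 45 + 90 + 300 + 25 + 240 + 90 = $790.

790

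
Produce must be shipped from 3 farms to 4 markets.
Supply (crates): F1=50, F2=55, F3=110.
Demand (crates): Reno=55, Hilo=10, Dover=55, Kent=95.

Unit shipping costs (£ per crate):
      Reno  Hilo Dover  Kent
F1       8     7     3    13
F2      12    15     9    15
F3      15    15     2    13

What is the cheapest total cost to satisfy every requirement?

Optimal allocation:
  F1 to Reno: 40 × £8 = £320
  F1 to Hilo: 10 × £7 = £70
  F2 to Reno: 15 × £12 = £180
  F2 to Kent: 40 × £15 = £600
  F3 to Dover: 55 × £2 = £110
  F3 to Kent: 55 × £13 = £715
Total = 320 + 70 + 180 + 600 + 110 + 715 = £1995.
(Supply check: F1 ships 50; F2 ships 55; F3 ships 110.)

1995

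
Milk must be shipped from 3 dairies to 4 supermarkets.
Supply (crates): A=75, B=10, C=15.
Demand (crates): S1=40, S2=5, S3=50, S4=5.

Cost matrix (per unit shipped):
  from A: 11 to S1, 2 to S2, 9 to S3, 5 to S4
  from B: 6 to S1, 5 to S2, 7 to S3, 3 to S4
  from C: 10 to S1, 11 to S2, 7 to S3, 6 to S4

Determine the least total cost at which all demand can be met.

A cheapest plan:
  A to S1: 30 × 11 = 330
  A to S2: 5 × 2 = 10
  A to S3: 35 × 9 = 315
  A to S4: 5 × 5 = 25
  B to S1: 10 × 6 = 60
  C to S3: 15 × 7 = 105
Total = 330 + 10 + 315 + 25 + 60 + 105 = 845.

845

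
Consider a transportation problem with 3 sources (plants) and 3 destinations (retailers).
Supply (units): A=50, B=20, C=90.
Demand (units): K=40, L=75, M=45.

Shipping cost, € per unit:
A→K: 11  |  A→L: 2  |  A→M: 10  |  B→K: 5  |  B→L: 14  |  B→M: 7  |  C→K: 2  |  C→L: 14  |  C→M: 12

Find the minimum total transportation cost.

970

A cheapest plan:
  A to L: 50 × €2 = €100
  B to M: 20 × €7 = €140
  C to K: 40 × €2 = €80
  C to L: 25 × €14 = €350
  C to M: 25 × €12 = €300
Total = 100 + 140 + 80 + 350 + 300 = €970.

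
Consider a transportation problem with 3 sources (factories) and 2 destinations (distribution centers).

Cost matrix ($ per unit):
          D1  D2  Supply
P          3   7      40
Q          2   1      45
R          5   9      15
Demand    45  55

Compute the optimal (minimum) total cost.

280

A cheapest plan:
  P–D1: 40 × $3 = $120
  Q–D2: 45 × $1 = $45
  R–D1: 5 × $5 = $25
  R–D2: 10 × $9 = $90
Total = 120 + 45 + 25 + 90 = $280.
(Supply check: P ships 40; Q ships 45; R ships 15.)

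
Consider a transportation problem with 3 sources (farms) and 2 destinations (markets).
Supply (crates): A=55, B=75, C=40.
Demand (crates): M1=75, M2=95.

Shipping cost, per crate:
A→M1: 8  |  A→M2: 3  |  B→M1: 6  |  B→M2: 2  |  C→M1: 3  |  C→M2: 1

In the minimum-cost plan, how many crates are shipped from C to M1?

40

Optimal shipments:
  A→M2: 55 crates
  B→M1: 35 crates
  B→M2: 40 crates
  C→M1: 40 crates
Total cost = 575.
So C→M1 carries 40 crates.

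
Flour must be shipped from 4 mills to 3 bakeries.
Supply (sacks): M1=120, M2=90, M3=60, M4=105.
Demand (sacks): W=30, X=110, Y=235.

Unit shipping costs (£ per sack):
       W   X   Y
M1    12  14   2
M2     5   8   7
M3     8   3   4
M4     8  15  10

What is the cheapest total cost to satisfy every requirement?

2090

One minimum-cost allocation:
  M1 to Y: 120 × £2 = £240
  M2 to W: 30 × £5 = £150
  M2 to X: 50 × £8 = £400
  M2 to Y: 10 × £7 = £70
  M3 to X: 60 × £3 = £180
  M4 to Y: 105 × £10 = £1050
Total = 240 + 150 + 400 + 70 + 180 + 1050 = £2090.
(Supply check: M1 ships 120; M2 ships 90; M3 ships 60; M4 ships 105.)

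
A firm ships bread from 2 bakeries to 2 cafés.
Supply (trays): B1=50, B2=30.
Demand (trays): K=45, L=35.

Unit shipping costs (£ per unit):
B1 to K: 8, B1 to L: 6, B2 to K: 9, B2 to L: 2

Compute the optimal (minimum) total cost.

450

An optimal shipping plan:
  B1→K: 45 × £8 = £360
  B1→L: 5 × £6 = £30
  B2→L: 30 × £2 = £60
Total = 360 + 30 + 60 = £450.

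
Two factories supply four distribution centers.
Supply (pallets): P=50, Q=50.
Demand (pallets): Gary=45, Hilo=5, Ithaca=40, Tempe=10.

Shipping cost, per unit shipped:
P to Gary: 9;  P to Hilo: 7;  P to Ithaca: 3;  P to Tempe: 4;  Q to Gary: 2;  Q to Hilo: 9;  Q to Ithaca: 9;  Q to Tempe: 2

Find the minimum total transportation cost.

One minimum-cost allocation:
  P–Hilo: 5 pallets
  P–Ithaca: 40 pallets
  P–Tempe: 5 pallets
  Q–Gary: 45 pallets
  Q–Tempe: 5 pallets
Total cost = 275.
(Supply check: P ships 50; Q ships 50.)

275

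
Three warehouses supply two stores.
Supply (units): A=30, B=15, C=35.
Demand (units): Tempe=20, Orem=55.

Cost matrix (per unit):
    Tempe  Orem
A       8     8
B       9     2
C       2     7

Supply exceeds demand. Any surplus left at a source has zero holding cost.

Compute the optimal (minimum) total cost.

375

One minimum-cost allocation:
  A–Orem: 25 units
  B–Orem: 15 units
  C–Tempe: 20 units
  C–Orem: 15 units
Total cost = 375.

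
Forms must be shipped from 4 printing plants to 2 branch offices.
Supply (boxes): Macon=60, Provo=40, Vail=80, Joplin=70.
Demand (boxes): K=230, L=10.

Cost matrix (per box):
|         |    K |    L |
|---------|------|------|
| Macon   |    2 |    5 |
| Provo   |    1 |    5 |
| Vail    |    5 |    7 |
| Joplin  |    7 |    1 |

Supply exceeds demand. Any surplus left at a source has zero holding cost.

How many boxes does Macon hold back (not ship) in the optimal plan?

0

An optimal plan:
  Macon→K: 60 × 2 = 120
  Provo→K: 40 × 1 = 40
  Vail→K: 80 × 5 = 400
  Joplin→K: 50 × 7 = 350
  Joplin→L: 10 × 1 = 10
Total cost = 920.
Macon ships 60 of its 60, leaving 0.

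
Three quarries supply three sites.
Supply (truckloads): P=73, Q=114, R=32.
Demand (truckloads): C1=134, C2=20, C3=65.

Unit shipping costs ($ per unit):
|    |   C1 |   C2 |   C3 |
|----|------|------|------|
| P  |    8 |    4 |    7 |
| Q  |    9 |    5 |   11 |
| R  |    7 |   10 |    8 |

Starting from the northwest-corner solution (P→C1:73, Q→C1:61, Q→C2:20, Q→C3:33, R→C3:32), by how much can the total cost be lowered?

163

Current plan cost = 73·8 + 61·9 + 20·5 + 33·11 + 32·8 = $1852.
Optimal plan:
  P to C2: 8 × $4 = $32
  P to C3: 65 × $7 = $455
  Q to C1: 102 × $9 = $918
  Q to C2: 12 × $5 = $60
  R to C1: 32 × $7 = $224
Optimal cost = $1689.
Saving = 1852 − 1689 = $163.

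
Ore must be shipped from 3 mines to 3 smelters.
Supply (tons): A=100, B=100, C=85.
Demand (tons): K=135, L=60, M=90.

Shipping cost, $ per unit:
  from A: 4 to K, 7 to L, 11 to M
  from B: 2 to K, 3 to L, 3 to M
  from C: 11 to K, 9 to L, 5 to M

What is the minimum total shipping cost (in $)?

1090

An optimal shipping plan:
  A–K: 100 × $4 = $400
  B–K: 35 × $2 = $70
  B–L: 60 × $3 = $180
  B–M: 5 × $3 = $15
  C–M: 85 × $5 = $425
Total = 400 + 70 + 180 + 15 + 425 = $1090.
(Supply check: A ships 100; B ships 100; C ships 85.)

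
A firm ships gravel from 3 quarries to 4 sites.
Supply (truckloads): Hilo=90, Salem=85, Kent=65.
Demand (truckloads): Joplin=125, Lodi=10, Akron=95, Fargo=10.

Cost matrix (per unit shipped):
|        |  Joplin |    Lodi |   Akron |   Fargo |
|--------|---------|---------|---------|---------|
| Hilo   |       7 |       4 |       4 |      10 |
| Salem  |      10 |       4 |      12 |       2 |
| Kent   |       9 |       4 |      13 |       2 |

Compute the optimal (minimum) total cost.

1665

An optimal shipping plan:
  Hilo->Akron: 90 × 4 = 360
  Salem->Joplin: 60 × 10 = 600
  Salem->Lodi: 10 × 4 = 40
  Salem->Akron: 5 × 12 = 60
  Salem->Fargo: 10 × 2 = 20
  Kent->Joplin: 65 × 9 = 585
Total = 360 + 600 + 40 + 60 + 20 + 585 = 1665.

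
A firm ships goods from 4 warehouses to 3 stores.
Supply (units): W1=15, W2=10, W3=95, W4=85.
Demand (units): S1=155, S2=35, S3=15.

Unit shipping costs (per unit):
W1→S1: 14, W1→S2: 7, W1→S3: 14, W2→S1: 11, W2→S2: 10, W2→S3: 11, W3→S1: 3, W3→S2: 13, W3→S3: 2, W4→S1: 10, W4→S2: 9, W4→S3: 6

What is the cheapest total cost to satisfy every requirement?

1270

One minimum-cost allocation:
  W1 to S2: 15 units
  W2 to S1: 10 units
  W3 to S1: 95 units
  W4 to S1: 50 units
  W4 to S2: 20 units
  W4 to S3: 15 units
Total cost = 1270.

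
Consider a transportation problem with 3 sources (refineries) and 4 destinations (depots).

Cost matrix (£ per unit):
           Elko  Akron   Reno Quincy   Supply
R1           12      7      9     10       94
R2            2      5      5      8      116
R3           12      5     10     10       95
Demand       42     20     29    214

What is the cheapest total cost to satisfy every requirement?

An optimal shipping plan:
  R1->Quincy: 94 × £10 = £940
  R2->Elko: 42 × £2 = £84
  R2->Reno: 29 × £5 = £145
  R2->Quincy: 45 × £8 = £360
  R3->Akron: 20 × £5 = £100
  R3->Quincy: 75 × £10 = £750
Total = 940 + 84 + 145 + 360 + 100 + 750 = £2379.

2379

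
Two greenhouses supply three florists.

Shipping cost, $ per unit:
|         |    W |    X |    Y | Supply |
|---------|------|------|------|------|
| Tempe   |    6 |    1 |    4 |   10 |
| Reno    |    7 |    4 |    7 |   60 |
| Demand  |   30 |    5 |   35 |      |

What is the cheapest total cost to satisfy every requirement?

445

Optimal allocation:
  Tempe→X: 5 × $1 = $5
  Tempe→Y: 5 × $4 = $20
  Reno→W: 30 × $7 = $210
  Reno→Y: 30 × $7 = $210
Total = 5 + 20 + 210 + 210 = $445.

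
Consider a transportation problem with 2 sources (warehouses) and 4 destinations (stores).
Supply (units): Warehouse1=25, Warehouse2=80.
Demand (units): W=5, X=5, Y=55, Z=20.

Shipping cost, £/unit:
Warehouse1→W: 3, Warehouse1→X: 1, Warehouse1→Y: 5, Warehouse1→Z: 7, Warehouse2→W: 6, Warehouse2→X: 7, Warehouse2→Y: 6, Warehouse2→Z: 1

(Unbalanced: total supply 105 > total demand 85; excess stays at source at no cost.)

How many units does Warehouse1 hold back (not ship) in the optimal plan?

An optimal plan:
  Warehouse1 to W: 5 units
  Warehouse1 to X: 5 units
  Warehouse1 to Y: 15 units
  Warehouse2 to Y: 40 units
  Warehouse2 to Z: 20 units
Total cost = £355.
Warehouse1 ships 25 of its 25, leaving 0.

0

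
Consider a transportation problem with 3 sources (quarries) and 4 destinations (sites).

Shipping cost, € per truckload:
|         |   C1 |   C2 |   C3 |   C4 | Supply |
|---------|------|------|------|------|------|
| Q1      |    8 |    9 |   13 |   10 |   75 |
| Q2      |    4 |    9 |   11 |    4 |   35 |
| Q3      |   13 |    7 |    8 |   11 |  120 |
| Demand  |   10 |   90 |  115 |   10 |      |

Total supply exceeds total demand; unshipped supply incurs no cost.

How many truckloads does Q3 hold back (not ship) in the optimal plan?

0

Minimum-cost shipments:
  Q1–C2: 70 × €9 = €630
  Q2–C1: 10 × €4 = €40
  Q2–C2: 15 × €9 = €135
  Q2–C4: 10 × €4 = €40
  Q3–C2: 5 × €7 = €35
  Q3–C3: 115 × €8 = €920
Total cost = €1800.
Q3 ships 120 of its 120, leaving 0.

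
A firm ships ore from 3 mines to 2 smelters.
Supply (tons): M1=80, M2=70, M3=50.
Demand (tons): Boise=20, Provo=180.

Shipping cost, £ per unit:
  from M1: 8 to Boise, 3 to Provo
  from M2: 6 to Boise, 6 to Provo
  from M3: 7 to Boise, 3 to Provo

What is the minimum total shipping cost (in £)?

One minimum-cost allocation:
  M1→Provo: 80 × £3 = £240
  M2→Boise: 20 × £6 = £120
  M2→Provo: 50 × £6 = £300
  M3→Provo: 50 × £3 = £150
Total = 240 + 120 + 300 + 150 = £810.

810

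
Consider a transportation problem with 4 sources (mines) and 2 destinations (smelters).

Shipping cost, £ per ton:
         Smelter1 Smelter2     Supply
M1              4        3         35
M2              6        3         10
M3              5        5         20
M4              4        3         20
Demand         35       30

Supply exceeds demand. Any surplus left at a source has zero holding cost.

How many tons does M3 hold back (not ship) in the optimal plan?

20

An optimal plan:
  M1->Smelter1: 15 × £4 = £60
  M1->Smelter2: 20 × £3 = £60
  M2->Smelter2: 10 × £3 = £30
  M4->Smelter1: 20 × £4 = £80
Total cost = £230.
M3 ships 0 of its 20, leaving 20.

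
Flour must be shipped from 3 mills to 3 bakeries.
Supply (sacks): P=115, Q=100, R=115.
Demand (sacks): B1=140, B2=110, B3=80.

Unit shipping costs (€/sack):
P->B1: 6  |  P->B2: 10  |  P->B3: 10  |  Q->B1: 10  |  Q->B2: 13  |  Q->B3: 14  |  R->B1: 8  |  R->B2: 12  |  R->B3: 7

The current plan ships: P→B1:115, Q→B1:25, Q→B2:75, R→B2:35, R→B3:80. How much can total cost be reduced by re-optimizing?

25

Current plan cost = 115·6 + 25·10 + 75·13 + 35·12 + 80·7 = €2895.
Optimal plan:
  P→B1: 105 × €6 = €630
  P→B2: 10 × €10 = €100
  Q→B2: 100 × €13 = €1300
  R→B1: 35 × €8 = €280
  R→B3: 80 × €7 = €560
Optimal cost = €2870.
Saving = 2895 − 2870 = €25.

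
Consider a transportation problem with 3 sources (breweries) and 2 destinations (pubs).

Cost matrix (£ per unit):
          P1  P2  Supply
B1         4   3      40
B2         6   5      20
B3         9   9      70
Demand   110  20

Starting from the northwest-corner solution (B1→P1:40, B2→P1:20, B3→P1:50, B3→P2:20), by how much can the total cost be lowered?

20

Current plan cost = 40·4 + 20·6 + 50·9 + 20·9 = £910.
Optimal plan:
  B1 to P1: 20 × £4 = £80
  B1 to P2: 20 × £3 = £60
  B2 to P1: 20 × £6 = £120
  B3 to P1: 70 × £9 = £630
Optimal cost = £890.
Saving = 910 − 890 = £20.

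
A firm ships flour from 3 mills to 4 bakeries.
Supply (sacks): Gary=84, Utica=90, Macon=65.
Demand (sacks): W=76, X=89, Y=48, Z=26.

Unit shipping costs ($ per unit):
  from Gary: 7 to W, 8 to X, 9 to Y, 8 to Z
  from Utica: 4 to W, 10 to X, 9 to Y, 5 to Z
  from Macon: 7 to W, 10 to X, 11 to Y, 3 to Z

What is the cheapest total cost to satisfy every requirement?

1604

An optimal shipping plan:
  Gary to X: 84 × $8 = $672
  Utica to W: 76 × $4 = $304
  Utica to Y: 14 × $9 = $126
  Macon to X: 5 × $10 = $50
  Macon to Y: 34 × $11 = $374
  Macon to Z: 26 × $3 = $78
Total = 672 + 304 + 126 + 50 + 374 + 78 = $1604.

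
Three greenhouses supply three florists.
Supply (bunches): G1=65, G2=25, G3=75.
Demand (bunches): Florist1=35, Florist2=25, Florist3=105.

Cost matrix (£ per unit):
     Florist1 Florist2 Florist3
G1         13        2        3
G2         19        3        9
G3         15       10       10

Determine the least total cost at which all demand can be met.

1195

One minimum-cost allocation:
  G1 to Florist3: 65 × £3 = £195
  G2 to Florist2: 25 × £3 = £75
  G3 to Florist1: 35 × £15 = £525
  G3 to Florist3: 40 × £10 = £400
Total = 195 + 75 + 525 + 400 = £1195.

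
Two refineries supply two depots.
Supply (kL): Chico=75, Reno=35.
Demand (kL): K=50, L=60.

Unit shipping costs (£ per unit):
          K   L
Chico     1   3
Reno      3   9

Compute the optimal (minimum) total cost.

300

Optimal allocation:
  Chico to K: 15 × £1 = £15
  Chico to L: 60 × £3 = £180
  Reno to K: 35 × £3 = £105
Total = 15 + 180 + 105 = £300.
(Supply check: Chico ships 75; Reno ships 35.)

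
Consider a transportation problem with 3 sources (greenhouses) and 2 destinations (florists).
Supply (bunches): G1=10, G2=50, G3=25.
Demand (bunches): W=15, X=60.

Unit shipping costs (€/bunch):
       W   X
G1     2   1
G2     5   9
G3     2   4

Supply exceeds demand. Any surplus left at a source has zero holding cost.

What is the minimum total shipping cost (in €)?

Optimal allocation:
  G1→X: 10 bunches
  G2→W: 15 bunches
  G2→X: 25 bunches
  G3→X: 25 bunches
Total cost = €410.

410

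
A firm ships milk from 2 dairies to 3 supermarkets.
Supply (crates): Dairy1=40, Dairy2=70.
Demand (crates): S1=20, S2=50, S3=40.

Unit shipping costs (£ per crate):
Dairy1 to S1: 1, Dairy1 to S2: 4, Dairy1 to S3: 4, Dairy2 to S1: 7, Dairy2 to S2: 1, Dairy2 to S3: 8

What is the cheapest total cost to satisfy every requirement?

A cheapest plan:
  Dairy1–S1: 20 × £1 = £20
  Dairy1–S3: 20 × £4 = £80
  Dairy2–S2: 50 × £1 = £50
  Dairy2–S3: 20 × £8 = £160
Total = 20 + 80 + 50 + 160 = £310.

310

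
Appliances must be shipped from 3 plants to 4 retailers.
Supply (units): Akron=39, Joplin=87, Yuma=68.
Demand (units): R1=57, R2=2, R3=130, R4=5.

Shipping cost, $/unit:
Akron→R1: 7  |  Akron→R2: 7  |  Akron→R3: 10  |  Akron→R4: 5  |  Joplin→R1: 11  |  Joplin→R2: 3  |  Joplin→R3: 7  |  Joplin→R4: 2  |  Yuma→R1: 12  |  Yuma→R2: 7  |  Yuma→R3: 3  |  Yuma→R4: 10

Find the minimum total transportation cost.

A cheapest plan:
  Akron→R1: 39 × $7 = $273
  Joplin→R1: 18 × $11 = $198
  Joplin→R2: 2 × $3 = $6
  Joplin→R3: 62 × $7 = $434
  Joplin→R4: 5 × $2 = $10
  Yuma→R3: 68 × $3 = $204
Total = 273 + 198 + 6 + 434 + 10 + 204 = $1125.

1125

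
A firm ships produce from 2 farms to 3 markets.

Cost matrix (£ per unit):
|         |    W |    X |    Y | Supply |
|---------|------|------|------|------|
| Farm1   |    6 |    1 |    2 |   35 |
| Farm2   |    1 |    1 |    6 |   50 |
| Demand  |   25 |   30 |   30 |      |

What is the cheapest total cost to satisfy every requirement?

115

An optimal shipping plan:
  Farm1->X: 5 crates
  Farm1->Y: 30 crates
  Farm2->W: 25 crates
  Farm2->X: 25 crates
Total cost = £115.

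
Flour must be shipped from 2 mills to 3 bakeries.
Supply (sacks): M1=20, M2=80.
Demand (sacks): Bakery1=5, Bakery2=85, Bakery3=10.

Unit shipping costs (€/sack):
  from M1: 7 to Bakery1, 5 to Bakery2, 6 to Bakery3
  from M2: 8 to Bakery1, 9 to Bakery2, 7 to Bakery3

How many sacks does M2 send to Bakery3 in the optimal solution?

The minimum-cost plan:
  M1->Bakery2: 20 × €5 = €100
  M2->Bakery1: 5 × €8 = €40
  M2->Bakery2: 65 × €9 = €585
  M2->Bakery3: 10 × €7 = €70
Total cost = €795.
So M2→Bakery3 carries 10 sacks.

10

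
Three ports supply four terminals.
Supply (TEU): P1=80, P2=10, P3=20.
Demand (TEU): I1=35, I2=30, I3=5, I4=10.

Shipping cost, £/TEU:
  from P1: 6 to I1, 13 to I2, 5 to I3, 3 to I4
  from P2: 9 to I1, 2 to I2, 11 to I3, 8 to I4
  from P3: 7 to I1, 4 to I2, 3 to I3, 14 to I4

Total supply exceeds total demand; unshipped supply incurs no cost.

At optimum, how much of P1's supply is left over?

An optimal plan:
  P1 to I1: 35 × £6 = £210
  P1 to I3: 5 × £5 = £25
  P1 to I4: 10 × £3 = £30
  P2 to I2: 10 × £2 = £20
  P3 to I2: 20 × £4 = £80
Total cost = £365.
P1 ships 50 of its 80, leaving 30.

30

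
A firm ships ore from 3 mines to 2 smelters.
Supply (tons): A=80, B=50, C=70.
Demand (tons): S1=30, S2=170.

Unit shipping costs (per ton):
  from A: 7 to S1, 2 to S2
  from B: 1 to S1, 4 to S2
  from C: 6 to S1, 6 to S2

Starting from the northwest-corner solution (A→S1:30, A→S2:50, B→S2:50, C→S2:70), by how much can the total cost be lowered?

Current plan cost = 30·7 + 50·2 + 50·4 + 70·6 = 930.
Optimal plan:
  A to S2: 80 × 2 = 160
  B to S1: 30 × 1 = 30
  B to S2: 20 × 4 = 80
  C to S2: 70 × 6 = 420
Optimal cost = 690.
Saving = 930 − 690 = 240.

240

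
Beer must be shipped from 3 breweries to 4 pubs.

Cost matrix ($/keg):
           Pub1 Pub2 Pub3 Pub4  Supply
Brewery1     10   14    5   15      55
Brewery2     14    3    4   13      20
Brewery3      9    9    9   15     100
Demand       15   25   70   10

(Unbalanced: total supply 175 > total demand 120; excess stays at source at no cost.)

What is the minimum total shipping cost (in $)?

800

A cheapest plan:
  Brewery1 to Pub3: 55 kegs
  Brewery2 to Pub2: 20 kegs
  Brewery3 to Pub1: 15 kegs
  Brewery3 to Pub2: 5 kegs
  Brewery3 to Pub3: 15 kegs
  Brewery3 to Pub4: 10 kegs
Total cost = $800.
(Supply check: Brewery1 ships 55; Brewery2 ships 20; Brewery3 ships 45.)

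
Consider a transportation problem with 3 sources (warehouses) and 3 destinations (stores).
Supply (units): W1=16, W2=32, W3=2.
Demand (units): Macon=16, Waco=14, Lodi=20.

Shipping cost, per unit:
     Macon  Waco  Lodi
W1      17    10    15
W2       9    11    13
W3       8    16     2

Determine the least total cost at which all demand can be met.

526

Optimal allocation:
  W1 to Waco: 14 × 10 = 140
  W1 to Lodi: 2 × 15 = 30
  W2 to Macon: 16 × 9 = 144
  W2 to Lodi: 16 × 13 = 208
  W3 to Lodi: 2 × 2 = 4
Total = 140 + 30 + 144 + 208 + 4 = 526.
(Supply check: W1 ships 16; W2 ships 32; W3 ships 2.)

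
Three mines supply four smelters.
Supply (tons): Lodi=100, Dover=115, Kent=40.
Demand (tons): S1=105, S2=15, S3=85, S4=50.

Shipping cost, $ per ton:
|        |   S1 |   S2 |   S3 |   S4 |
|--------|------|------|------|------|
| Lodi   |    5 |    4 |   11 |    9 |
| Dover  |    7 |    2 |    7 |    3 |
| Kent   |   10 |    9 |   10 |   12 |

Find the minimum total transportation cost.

One minimum-cost allocation:
  Lodi->S1: 100 × $5 = $500
  Dover->S1: 5 × $7 = $35
  Dover->S2: 15 × $2 = $30
  Dover->S3: 45 × $7 = $315
  Dover->S4: 50 × $3 = $150
  Kent->S3: 40 × $10 = $400
Total = 500 + 35 + 30 + 315 + 150 + 400 = $1430.
(Supply check: Lodi ships 100; Dover ships 115; Kent ships 40.)

1430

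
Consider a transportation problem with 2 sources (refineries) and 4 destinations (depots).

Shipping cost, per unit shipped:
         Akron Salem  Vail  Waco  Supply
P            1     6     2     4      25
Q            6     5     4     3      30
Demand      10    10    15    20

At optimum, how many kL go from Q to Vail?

The minimum-cost plan:
  P->Akron: 10 × 1 = 10
  P->Vail: 15 × 2 = 30
  Q->Salem: 10 × 5 = 50
  Q->Waco: 20 × 3 = 60
Total cost = 150.
The route Q→Vail is not used.

0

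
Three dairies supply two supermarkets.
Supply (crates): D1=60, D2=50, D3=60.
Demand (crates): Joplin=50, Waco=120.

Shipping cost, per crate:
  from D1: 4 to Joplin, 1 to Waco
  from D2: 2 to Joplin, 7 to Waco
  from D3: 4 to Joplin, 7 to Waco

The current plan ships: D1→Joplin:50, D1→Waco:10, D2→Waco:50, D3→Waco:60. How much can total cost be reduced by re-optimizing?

Current plan cost = 50·4 + 10·1 + 50·7 + 60·7 = 980.
Optimal plan:
  D1→Waco: 60 × 1 = 60
  D2→Joplin: 50 × 2 = 100
  D3→Waco: 60 × 7 = 420
Optimal cost = 580.
Saving = 980 − 580 = 400.

400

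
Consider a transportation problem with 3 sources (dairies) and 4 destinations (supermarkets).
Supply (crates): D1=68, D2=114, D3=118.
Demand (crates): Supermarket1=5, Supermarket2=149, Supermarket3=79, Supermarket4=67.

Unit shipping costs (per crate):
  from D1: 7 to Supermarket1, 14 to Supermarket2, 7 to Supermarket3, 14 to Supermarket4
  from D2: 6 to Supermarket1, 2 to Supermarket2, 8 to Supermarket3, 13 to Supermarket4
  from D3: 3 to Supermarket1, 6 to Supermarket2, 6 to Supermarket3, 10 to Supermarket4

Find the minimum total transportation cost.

1665

One minimum-cost allocation:
  D1→Supermarket3: 68 × 7 = 476
  D2→Supermarket2: 114 × 2 = 228
  D3→Supermarket1: 5 × 3 = 15
  D3→Supermarket2: 35 × 6 = 210
  D3→Supermarket3: 11 × 6 = 66
  D3→Supermarket4: 67 × 10 = 670
Total = 476 + 228 + 15 + 210 + 66 + 670 = 1665.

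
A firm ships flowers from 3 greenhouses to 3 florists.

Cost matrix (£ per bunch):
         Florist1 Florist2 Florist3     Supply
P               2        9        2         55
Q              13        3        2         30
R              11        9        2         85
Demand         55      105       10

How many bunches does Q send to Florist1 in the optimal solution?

Solving gives:
  P→Florist1: 55 × £2 = £110
  Q→Florist2: 30 × £3 = £90
  R→Florist2: 75 × £9 = £675
  R→Florist3: 10 × £2 = £20
Total cost = £895.
The route Q→Florist1 is not used.

0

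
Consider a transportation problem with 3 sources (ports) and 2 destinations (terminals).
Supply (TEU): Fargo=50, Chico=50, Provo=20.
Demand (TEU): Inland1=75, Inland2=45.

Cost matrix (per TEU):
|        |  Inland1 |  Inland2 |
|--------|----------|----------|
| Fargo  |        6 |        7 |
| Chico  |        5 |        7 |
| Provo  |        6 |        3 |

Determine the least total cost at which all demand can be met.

635

One minimum-cost allocation:
  Fargo→Inland1: 25 TEU
  Fargo→Inland2: 25 TEU
  Chico→Inland1: 50 TEU
  Provo→Inland2: 20 TEU
Total cost = 635.
(Supply check: Fargo ships 50; Chico ships 50; Provo ships 20.)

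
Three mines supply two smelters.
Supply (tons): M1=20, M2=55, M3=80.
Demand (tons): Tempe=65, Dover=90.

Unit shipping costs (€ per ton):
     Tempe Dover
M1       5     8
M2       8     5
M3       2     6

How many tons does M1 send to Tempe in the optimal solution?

0

The minimum-cost plan:
  M1->Dover: 20 × €8 = €160
  M2->Dover: 55 × €5 = €275
  M3->Tempe: 65 × €2 = €130
  M3->Dover: 15 × €6 = €90
Total cost = €655.
The route M1→Tempe is not used.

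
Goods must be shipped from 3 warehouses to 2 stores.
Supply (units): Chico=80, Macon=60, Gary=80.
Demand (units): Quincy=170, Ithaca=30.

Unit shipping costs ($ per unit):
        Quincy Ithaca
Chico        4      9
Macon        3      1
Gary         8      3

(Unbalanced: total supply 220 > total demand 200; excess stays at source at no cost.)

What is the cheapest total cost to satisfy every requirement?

Optimal allocation:
  Chico to Quincy: 80 × $4 = $320
  Macon to Quincy: 60 × $3 = $180
  Gary to Quincy: 30 × $8 = $240
  Gary to Ithaca: 30 × $3 = $90
Total = 320 + 180 + 240 + 90 = $830.
(Supply check: Chico ships 80; Macon ships 60; Gary ships 60.)

830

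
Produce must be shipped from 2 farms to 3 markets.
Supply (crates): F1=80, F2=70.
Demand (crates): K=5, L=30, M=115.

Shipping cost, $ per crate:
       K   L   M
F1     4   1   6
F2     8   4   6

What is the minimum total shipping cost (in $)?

An optimal shipping plan:
  F1→K: 5 × $4 = $20
  F1→L: 30 × $1 = $30
  F1→M: 45 × $6 = $270
  F2→M: 70 × $6 = $420
Total = 20 + 30 + 270 + 420 = $740.

740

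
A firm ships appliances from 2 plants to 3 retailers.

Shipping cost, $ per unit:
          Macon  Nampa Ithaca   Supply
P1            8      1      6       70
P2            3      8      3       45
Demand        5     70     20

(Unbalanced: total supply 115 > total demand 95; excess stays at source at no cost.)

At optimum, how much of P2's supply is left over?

20

Minimum-cost shipments:
  P1 to Nampa: 70 units
  P2 to Macon: 5 units
  P2 to Ithaca: 20 units
Total cost = $145.
P2 ships 25 of its 45, leaving 20.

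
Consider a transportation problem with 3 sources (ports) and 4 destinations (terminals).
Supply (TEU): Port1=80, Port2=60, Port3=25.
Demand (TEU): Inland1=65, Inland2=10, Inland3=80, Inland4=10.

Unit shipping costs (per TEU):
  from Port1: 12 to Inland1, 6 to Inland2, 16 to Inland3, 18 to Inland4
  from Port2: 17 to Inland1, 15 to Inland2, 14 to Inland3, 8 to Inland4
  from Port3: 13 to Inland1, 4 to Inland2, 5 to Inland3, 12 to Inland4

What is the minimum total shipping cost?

1825

One minimum-cost allocation:
  Port1->Inland1: 65 × 12 = 780
  Port1->Inland2: 10 × 6 = 60
  Port1->Inland3: 5 × 16 = 80
  Port2->Inland3: 50 × 14 = 700
  Port2->Inland4: 10 × 8 = 80
  Port3->Inland3: 25 × 5 = 125
Total = 780 + 60 + 80 + 700 + 80 + 125 = 1825.
(Supply check: Port1 ships 80; Port2 ships 60; Port3 ships 25.)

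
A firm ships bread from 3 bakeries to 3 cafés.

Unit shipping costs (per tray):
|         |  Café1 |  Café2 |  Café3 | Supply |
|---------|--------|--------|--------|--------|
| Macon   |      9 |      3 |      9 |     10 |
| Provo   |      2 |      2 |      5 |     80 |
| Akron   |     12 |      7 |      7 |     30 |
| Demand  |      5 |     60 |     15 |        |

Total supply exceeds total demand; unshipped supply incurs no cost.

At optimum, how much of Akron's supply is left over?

30

An optimal plan:
  Provo–Café1: 5 × 2 = 10
  Provo–Café2: 60 × 2 = 120
  Provo–Café3: 15 × 5 = 75
Total cost = 205.
Akron ships 0 of its 30, leaving 30.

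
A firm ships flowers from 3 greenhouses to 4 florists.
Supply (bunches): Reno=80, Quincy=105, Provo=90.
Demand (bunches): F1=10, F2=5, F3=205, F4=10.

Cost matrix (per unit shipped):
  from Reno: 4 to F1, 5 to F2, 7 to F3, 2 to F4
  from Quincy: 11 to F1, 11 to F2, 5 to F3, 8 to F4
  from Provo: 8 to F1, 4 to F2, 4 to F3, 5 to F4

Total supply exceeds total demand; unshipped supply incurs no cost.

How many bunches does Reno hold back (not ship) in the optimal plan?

45

Minimum-cost shipments:
  Reno–F1: 10 × 4 = 40
  Reno–F2: 5 × 5 = 25
  Reno–F3: 10 × 7 = 70
  Reno–F4: 10 × 2 = 20
  Quincy–F3: 105 × 5 = 525
  Provo–F3: 90 × 4 = 360
Total cost = 1040.
Reno ships 35 of its 80, leaving 45.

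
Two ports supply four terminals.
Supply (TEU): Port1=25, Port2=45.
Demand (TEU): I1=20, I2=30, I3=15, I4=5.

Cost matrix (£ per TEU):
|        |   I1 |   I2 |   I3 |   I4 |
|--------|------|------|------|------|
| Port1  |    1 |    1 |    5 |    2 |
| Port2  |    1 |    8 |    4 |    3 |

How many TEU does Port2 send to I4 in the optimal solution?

Solving gives:
  Port1->I2: 25 TEU
  Port2->I1: 20 TEU
  Port2->I2: 5 TEU
  Port2->I3: 15 TEU
  Port2->I4: 5 TEU
Total cost = £160.
So Port2→I4 carries 5 TEU.

5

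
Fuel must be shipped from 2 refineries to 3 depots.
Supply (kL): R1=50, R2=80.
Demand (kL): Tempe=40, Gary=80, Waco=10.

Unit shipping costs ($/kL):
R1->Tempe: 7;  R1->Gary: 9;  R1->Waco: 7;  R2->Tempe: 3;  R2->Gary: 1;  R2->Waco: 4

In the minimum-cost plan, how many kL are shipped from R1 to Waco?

Optimal shipments:
  R1->Tempe: 40 × $7 = $280
  R1->Waco: 10 × $7 = $70
  R2->Gary: 80 × $1 = $80
Total cost = $430.
So R1→Waco carries 10 kL.

10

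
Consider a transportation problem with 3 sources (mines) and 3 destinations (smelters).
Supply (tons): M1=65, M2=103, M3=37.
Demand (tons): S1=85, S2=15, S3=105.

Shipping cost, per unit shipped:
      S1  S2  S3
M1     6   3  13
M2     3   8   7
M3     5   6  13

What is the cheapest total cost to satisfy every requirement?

1265

An optimal shipping plan:
  M1->S1: 48 × 6 = 288
  M1->S2: 15 × 3 = 45
  M1->S3: 2 × 13 = 26
  M2->S3: 103 × 7 = 721
  M3->S1: 37 × 5 = 185
Total = 288 + 45 + 26 + 721 + 185 = 1265.
(Supply check: M1 ships 65; M2 ships 103; M3 ships 37.)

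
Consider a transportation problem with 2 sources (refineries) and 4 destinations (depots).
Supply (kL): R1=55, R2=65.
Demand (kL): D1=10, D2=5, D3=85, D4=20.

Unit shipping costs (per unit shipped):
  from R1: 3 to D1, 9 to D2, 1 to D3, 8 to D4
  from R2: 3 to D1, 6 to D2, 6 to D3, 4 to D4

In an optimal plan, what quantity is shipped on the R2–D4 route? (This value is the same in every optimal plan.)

20

The minimum-cost plan:
  R1 to D3: 55 × 1 = 55
  R2 to D1: 10 × 3 = 30
  R2 to D2: 5 × 6 = 30
  R2 to D3: 30 × 6 = 180
  R2 to D4: 20 × 4 = 80
Total cost = 375.
So R2→D4 carries 20 kL.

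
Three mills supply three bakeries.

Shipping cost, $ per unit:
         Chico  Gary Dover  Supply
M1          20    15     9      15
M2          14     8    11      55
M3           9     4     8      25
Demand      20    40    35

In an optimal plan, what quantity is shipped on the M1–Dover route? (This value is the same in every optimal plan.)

15

Optimal shipments:
  M1->Dover: 15 × $9 = $135
  M2->Gary: 35 × $8 = $280
  M2->Dover: 20 × $11 = $220
  M3->Chico: 20 × $9 = $180
  M3->Gary: 5 × $4 = $20
Total cost = $835.
So M1→Dover carries 15 sacks.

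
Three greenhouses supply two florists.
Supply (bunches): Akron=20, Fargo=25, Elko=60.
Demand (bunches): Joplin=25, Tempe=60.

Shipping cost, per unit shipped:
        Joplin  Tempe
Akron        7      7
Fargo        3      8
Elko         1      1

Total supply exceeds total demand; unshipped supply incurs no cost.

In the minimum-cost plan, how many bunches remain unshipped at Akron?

20

Minimum-cost shipments:
  Fargo–Joplin: 25 × 3 = 75
  Elko–Tempe: 60 × 1 = 60
Total cost = 135.
Akron ships 0 of its 20, leaving 20.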